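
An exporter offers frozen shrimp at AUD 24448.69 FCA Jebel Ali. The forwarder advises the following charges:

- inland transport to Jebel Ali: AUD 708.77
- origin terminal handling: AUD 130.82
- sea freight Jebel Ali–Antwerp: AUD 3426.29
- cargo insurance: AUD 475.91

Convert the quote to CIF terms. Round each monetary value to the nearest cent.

CIF price: AUD 28481.71

Not relevant to the conversion: inland to port — on the seller under both FCA and CIF; already in the FCA price and stays in the CIF price.
From FCA to CIF, the seller additionally bears: origin terminal, freight, insurance.
CIF price = 24448.69 + 130.82 + 3426.29 + 475.91 = 28481.71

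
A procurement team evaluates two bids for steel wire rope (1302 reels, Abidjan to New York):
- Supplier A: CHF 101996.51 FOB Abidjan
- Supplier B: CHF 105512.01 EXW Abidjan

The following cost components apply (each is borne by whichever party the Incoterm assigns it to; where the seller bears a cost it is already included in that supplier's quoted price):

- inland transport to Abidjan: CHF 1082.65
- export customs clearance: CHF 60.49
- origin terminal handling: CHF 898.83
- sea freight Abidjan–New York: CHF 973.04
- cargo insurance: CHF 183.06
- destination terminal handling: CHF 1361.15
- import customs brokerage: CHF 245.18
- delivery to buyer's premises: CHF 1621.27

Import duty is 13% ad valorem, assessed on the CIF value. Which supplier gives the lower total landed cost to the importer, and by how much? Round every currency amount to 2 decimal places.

Supplier A (FOB):
CIF value = FOB price + freight + insurance = 101996.51 + 973.04 + 183.06 = 103152.61
Import duty = 103152.61 × 13% = 13409.84
Buyer bears (A): 973.04 + 183.06 + 1361.15 + 245.18 + 1621.27 = 4383.70
Landed cost (A) = invoice 101996.51 + 4383.70 + duty 13409.84 = 119790.05
Supplier B (EXW):
CIF value = EXW price + inland to port + export clearance + origin terminal + freight + insurance = 105512.01 + 1082.65 + 60.49 + 898.83 + 973.04 + 183.06 = 108710.08
Import duty = 108710.08 × 13% = 14132.31
Buyer bears (B): 1082.65 + 60.49 + 898.83 + 973.04 + 183.06 + 1361.15 + 245.18 + 1621.27 = 6425.67
Landed cost (B) = invoice 105512.01 + 6425.67 + duty 14132.31 = 126069.99
Difference = |119790.05 − 126069.99| = 6279.94

Supplier A is cheaper by CHF 6279.94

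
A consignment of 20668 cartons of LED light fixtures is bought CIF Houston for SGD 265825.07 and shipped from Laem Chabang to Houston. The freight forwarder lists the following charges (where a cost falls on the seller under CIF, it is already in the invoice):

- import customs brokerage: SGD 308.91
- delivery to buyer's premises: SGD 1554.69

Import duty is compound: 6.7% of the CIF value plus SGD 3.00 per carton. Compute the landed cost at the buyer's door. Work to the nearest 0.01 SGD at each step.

CIF: the seller pays costs through ocean freight and marine insurance to the destination port.
The CIF price already equals the CIF value: 265825.07
Ad valorem component: 265825.07 × 6.7% = 17810.28
Specific component: 20668 × 3.00 = 62004.00
Import duty = 17810.28 + 62004.00 = 79814.28
Buyer bears: brokerage 308.91 + delivery 1554.69 + duty 79814.28 = 81677.88
Landed cost = invoice 265825.07 + 81677.88 = 347502.95

Total landed cost: SGD 347502.95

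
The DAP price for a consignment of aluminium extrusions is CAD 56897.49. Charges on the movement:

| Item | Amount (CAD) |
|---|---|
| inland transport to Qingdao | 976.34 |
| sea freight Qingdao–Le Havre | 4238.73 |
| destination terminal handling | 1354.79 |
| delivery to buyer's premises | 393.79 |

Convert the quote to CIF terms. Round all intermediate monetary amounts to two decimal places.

CIF price: CAD 55148.91

Not relevant to the conversion: inland to port, freight — on the seller under both DAP and CIF; already in the DAP price and stays in the CIF price.
From DAP to CIF, the seller no longer bears: destination terminal, delivery.
CIF price = 56897.49 − 1354.79 − 393.79 = 55148.91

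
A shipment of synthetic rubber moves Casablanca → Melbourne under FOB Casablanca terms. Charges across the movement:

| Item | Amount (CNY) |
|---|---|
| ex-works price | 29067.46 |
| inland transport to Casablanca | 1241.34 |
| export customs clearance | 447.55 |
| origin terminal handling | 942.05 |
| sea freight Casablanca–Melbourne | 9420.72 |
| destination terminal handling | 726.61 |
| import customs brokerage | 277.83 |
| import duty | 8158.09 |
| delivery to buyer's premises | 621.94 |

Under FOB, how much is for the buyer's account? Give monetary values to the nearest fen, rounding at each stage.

FOB: the seller bears costs until goods are on board at the origin port; the buyer bears freight, insurance and all costs thereafter.
Seller's account: goods 29067.46 + inland to port 1241.34 + export clearance 447.55 + origin terminal 942.05 = 31698.40
Buyer's account: freight 9420.72 + destination terminal 726.61 + brokerage 277.83 + duty 8158.09 + delivery 621.94 = 19205.19

Buyer's account: CNY 19205.19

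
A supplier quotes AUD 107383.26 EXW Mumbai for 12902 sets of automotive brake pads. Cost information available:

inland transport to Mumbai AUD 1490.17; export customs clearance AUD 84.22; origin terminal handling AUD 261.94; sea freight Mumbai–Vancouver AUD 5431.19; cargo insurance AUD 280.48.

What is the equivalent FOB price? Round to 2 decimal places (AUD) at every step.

Not relevant to the conversion: freight, insurance — on the buyer under both terms; not part of either seller's price.
From EXW to FOB, the seller additionally bears: inland to port, export clearance, origin terminal.
FOB price = 107383.26 + 1490.17 + 84.22 + 261.94 = 109219.59

FOB price: AUD 109219.59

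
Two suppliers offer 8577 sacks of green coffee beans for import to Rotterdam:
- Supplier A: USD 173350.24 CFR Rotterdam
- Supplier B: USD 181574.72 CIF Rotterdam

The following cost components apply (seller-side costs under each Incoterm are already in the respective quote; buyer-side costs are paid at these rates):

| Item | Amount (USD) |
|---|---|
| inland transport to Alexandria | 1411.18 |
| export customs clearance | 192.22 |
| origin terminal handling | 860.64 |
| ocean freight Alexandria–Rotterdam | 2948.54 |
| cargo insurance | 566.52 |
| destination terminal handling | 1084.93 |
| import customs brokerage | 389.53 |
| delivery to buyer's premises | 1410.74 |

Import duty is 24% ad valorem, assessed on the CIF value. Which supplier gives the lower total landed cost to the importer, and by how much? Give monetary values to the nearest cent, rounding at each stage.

Supplier A is cheaper by USD 9495.87

Supplier A (CFR):
CIF value = CFR price + insurance = 173350.24 + 566.52 = 173916.76
Import duty = 173916.76 × 24% = 41740.02
Buyer bears (A): 566.52 + 1084.93 + 389.53 + 1410.74 = 3451.72
Landed cost (A) = invoice 173350.24 + 3451.72 + duty 41740.02 = 218541.98
Supplier B (CIF):
The CIF price already equals the CIF value: 181574.72
Import duty = 181574.72 × 24% = 43577.93
Buyer bears (B): 1084.93 + 389.53 + 1410.74 = 2885.20
Landed cost (B) = invoice 181574.72 + 2885.20 + duty 43577.93 = 228037.85
Difference = |218541.98 − 228037.85| = 9495.87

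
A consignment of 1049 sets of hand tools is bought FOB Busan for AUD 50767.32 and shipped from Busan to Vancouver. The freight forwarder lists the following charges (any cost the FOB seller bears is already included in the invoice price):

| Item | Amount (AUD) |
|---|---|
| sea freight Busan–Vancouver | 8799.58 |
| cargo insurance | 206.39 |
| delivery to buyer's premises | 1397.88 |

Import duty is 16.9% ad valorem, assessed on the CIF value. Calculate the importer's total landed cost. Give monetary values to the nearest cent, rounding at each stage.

Total landed cost: AUD 71272.86

FOB: the seller bears costs until goods are on board at the origin port; the buyer bears freight, insurance and all costs thereafter.
CIF value = FOB price + freight + insurance = 50767.32 + 8799.58 + 206.39 = 59773.29
Import duty = 59773.29 × 16.9% = 10101.69
Buyer bears: freight 8799.58 + insurance 206.39 + delivery 1397.88 + duty 10101.69 = 20505.54
Landed cost = invoice 50767.32 + 20505.54 = 71272.86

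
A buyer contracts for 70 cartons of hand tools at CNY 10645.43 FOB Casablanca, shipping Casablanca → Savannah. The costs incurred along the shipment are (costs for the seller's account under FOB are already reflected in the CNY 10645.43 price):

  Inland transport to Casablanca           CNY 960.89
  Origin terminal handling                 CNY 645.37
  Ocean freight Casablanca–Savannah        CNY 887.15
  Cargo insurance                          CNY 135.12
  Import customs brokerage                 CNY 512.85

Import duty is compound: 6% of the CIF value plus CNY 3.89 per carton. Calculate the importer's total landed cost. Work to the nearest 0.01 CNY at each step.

FOB: the seller bears costs until goods are on board at the origin port; the buyer bears freight, insurance and all costs thereafter.
Already in the invoice (seller's account under FOB): inland to port, origin terminal — exclude.
CIF value = FOB price + freight + insurance = 10645.43 + 887.15 + 135.12 = 11667.70
Ad valorem component: 11667.70 × 6% = 700.06
Specific component: 70 × 3.89 = 272.30
Import duty = 700.06 + 272.30 = 972.36
Buyer bears: freight 887.15 + insurance 135.12 + brokerage 512.85 + duty 972.36 = 2507.48
Landed cost = invoice 10645.43 + 2507.48 = 13152.91

Total landed cost: CNY 13152.91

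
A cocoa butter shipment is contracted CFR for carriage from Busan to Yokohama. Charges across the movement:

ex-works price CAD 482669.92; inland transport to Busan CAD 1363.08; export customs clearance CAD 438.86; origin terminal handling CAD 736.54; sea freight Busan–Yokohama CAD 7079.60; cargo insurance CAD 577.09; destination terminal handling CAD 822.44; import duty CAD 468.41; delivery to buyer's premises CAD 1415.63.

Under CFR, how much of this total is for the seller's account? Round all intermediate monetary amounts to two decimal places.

Seller's account: CAD 492288.00

CFR: the seller pays costs through ocean freight to the destination port, but not insurance.
Seller's account: goods 482669.92 + inland to port 1363.08 + export clearance 438.86 + origin terminal 736.54 + freight 7079.60 = 492288.00
Buyer's account: insurance 577.09 + destination terminal 822.44 + duty 468.41 + delivery 1415.63 = 3283.57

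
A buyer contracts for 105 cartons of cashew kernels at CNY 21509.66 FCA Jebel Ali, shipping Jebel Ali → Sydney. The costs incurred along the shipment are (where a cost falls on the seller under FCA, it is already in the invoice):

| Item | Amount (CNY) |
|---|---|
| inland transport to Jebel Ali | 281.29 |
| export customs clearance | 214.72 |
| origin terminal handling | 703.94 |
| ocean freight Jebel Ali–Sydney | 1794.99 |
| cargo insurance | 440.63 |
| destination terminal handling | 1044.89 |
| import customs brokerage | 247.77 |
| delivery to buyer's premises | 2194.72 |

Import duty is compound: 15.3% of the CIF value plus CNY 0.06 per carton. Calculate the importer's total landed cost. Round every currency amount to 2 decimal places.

Total landed cost: CNY 31683.63

FCA: the seller delivers export-cleared goods to the carrier; the buyer bears costs from that point.
Already in the invoice (seller's account under FCA): inland to port, export clearance — exclude.
CIF value = FCA price + origin terminal + freight + insurance = 21509.66 + 703.94 + 1794.99 + 440.63 = 24449.22
Ad valorem component: 24449.22 × 15.3% = 3740.73
Specific component: 105 × 0.06 = 6.30
Import duty = 3740.73 + 6.30 = 3747.03
Buyer bears: origin terminal 703.94 + freight 1794.99 + insurance 440.63 + destination terminal 1044.89 + brokerage 247.77 + delivery 2194.72 + duty 3747.03 = 10173.97
Landed cost = invoice 21509.66 + 10173.97 = 31683.63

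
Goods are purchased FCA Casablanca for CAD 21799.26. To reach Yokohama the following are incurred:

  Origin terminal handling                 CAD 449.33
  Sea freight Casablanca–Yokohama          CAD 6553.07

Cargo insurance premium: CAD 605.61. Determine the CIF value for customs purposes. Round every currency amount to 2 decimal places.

CIF value: CAD 29407.27

CIF = FCA price + pre-shipment costs + freight + insurance
CIF = 21799.26 + 449.33 + 6553.07 + 605.61 = 29407.27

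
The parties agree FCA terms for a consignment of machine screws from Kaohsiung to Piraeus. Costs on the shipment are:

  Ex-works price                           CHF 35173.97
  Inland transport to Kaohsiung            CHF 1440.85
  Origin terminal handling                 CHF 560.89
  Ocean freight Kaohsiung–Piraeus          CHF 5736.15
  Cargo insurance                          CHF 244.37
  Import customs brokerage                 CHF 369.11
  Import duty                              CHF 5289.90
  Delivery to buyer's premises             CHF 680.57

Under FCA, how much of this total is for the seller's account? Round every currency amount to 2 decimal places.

FCA: the seller delivers export-cleared goods to the carrier; the buyer bears costs from that point.
Seller's account: goods 35173.97 + inland to port 1440.85 = 36614.82
Buyer's account: origin terminal 560.89 + freight 5736.15 + insurance 244.37 + brokerage 369.11 + duty 5289.90 + delivery 680.57 = 12880.99

Seller's account: CHF 36614.82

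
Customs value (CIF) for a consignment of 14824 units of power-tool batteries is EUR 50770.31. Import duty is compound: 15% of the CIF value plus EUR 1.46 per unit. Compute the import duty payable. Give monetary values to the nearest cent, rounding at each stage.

Ad valorem component: 50770.31 × 15% = 7615.55
Specific component: 14824 × 1.46 = 21643.04
Import duty = 7615.55 + 21643.04 = 29258.59

Import duty: EUR 29258.59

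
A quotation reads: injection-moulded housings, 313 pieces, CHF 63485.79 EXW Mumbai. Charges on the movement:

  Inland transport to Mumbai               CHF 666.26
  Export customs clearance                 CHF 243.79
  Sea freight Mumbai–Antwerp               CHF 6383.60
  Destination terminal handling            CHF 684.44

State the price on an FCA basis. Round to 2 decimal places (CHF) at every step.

FCA price: CHF 64395.84

Not relevant to the conversion: destination terminal, freight — on the buyer under both terms; not part of either seller's price.
From EXW to FCA, the seller additionally bears: inland to port, export clearance.
FCA price = 63485.79 + 666.26 + 243.79 = 64395.84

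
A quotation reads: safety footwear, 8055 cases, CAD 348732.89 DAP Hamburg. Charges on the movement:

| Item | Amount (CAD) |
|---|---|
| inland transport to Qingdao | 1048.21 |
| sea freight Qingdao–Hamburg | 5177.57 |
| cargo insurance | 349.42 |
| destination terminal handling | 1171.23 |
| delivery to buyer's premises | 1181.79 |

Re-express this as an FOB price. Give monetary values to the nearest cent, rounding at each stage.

FOB price: CAD 340852.88

Not relevant to the conversion: inland to port — on the seller under both DAP and FOB; already in the DAP price and stays in the FOB price.
From DAP to FOB, the seller no longer bears: freight, insurance, destination terminal, delivery.
FOB price = 348732.89 − 5177.57 − 349.42 − 1171.23 − 1181.79 = 340852.88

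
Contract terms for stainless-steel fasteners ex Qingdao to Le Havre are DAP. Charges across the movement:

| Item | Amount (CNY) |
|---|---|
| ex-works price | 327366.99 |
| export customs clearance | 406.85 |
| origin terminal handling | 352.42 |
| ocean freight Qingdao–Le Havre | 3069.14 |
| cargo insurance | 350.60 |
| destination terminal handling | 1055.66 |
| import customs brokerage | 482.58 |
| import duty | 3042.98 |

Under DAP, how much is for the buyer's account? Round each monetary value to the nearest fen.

Buyer's account: CNY 3525.56

DAP: the seller bears all costs to the named destination except import duty and clearance.
Seller's account: goods 327366.99 + export clearance 406.85 + origin terminal 352.42 + freight 3069.14 + insurance 350.60 + destination terminal 1055.66 = 332601.66
Buyer's account: brokerage 482.58 + duty 3042.98 = 3525.56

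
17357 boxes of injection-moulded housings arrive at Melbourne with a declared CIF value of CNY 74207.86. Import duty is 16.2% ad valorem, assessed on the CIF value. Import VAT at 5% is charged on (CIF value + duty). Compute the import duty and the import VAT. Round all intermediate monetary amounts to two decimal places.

Import duty = 74207.86 × 16.2% = 12021.67
VAT base = CIF + duty = 74207.86 + 12021.67 = 86229.53
Import VAT = 86229.53 × 5% = 4311.48

Import duty: CNY 12021.67; import VAT: CNY 4311.48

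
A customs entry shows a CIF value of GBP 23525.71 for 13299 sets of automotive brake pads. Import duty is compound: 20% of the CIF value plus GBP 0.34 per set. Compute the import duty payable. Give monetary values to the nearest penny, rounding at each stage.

Import duty: GBP 9226.80

Ad valorem component: 23525.71 × 20% = 4705.14
Specific component: 13299 × 0.34 = 4521.66
Import duty = 4705.14 + 4521.66 = 9226.80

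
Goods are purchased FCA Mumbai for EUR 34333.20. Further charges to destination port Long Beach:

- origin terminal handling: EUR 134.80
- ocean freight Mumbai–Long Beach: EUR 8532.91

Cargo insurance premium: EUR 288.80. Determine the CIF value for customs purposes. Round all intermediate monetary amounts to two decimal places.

CIF value: EUR 43289.71

CIF = FCA price + pre-shipment costs + freight + insurance
CIF = 34333.20 + 134.80 + 8532.91 + 288.80 = 43289.71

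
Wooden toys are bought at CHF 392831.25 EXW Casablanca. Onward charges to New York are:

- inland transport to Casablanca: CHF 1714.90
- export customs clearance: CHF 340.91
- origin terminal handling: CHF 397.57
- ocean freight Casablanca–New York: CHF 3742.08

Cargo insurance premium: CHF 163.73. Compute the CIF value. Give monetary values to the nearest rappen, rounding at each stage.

CIF value: CHF 399190.44

CIF = EXW price + pre-shipment costs + freight + insurance
CIF = 392831.25 + 1714.90 + 340.91 + 397.57 + 3742.08 + 163.73 = 399190.44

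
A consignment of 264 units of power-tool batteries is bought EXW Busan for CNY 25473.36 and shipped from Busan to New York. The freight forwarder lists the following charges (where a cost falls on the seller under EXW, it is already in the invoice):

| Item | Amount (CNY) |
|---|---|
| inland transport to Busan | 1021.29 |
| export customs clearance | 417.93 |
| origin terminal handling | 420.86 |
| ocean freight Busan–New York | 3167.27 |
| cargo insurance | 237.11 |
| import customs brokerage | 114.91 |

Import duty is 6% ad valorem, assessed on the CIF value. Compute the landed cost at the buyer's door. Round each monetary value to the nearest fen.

Total landed cost: CNY 32697.00

EXW: the seller makes goods available at their premises; the buyer bears all onward costs.
CIF value = EXW price + inland to port + export clearance + origin terminal + freight + insurance = 25473.36 + 1021.29 + 417.93 + 420.86 + 3167.27 + 237.11 = 30737.82
Import duty = 30737.82 × 6% = 1844.27
Buyer bears: inland to port 1021.29 + export clearance 417.93 + origin terminal 420.86 + freight 3167.27 + insurance 237.11 + brokerage 114.91 + duty 1844.27 = 7223.64
Landed cost = invoice 25473.36 + 7223.64 = 32697.00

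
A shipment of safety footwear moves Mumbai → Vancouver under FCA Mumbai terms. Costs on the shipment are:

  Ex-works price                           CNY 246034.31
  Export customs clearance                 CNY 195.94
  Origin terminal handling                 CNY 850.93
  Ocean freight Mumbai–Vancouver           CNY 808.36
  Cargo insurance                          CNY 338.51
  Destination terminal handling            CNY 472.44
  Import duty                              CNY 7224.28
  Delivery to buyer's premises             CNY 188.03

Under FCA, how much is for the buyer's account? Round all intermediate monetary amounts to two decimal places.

FCA: the seller delivers export-cleared goods to the carrier; the buyer bears costs from that point.
Seller's account: goods 246034.31 + export clearance 195.94 = 246230.25
Buyer's account: origin terminal 850.93 + freight 808.36 + insurance 338.51 + destination terminal 472.44 + duty 7224.28 + delivery 188.03 = 9882.55

Buyer's account: CNY 9882.55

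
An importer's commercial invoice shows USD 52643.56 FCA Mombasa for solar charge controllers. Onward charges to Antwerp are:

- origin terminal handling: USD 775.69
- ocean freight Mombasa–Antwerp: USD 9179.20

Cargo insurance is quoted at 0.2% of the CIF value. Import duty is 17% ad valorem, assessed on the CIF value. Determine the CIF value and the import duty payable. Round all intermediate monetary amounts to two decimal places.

CIF value: USD 62723.90; import duty: USD 10663.06

Let C be the CIF value. C = FCA price + pre-shipment costs + freight + 0.2% × C
C − 0.2% × C = 52643.56 + 775.69 + 9179.20
0.998 × C = 62598.45
C = 62598.45 / 0.998 = 62723.90
Insurance premium = 0.2% × 62723.90 = 125.45
Import duty = 62723.90 × 17% = 10663.06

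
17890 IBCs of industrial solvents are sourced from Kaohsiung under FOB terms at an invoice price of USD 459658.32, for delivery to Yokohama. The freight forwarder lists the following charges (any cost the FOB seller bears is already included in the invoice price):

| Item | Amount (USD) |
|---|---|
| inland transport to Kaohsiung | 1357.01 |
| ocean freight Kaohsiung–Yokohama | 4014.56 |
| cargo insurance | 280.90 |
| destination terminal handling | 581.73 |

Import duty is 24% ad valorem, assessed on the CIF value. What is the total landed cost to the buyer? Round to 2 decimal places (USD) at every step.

FOB: the seller bears costs until goods are on board at the origin port; the buyer bears freight, insurance and all costs thereafter.
Already in the invoice (seller's account under FOB): inland to port — exclude.
CIF value = FOB price + freight + insurance = 459658.32 + 4014.56 + 280.90 = 463953.78
Import duty = 463953.78 × 24% = 111348.91
Buyer bears: freight 4014.56 + insurance 280.90 + destination terminal 581.73 + duty 111348.91 = 116226.10
Landed cost = invoice 459658.32 + 116226.10 = 575884.42

Total landed cost: USD 575884.42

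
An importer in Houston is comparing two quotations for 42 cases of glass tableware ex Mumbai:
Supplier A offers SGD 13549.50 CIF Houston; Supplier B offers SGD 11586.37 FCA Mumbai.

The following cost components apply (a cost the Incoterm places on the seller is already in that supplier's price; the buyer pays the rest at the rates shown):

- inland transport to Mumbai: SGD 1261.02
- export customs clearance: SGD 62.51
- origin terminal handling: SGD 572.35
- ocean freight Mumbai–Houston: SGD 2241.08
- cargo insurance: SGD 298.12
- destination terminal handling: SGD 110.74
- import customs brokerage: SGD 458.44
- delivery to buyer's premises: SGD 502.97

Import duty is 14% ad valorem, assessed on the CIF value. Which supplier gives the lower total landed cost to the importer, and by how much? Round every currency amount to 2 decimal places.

Supplier A is cheaper by SGD 1309.20

Supplier A (CIF):
The CIF price already equals the CIF value: 13549.50
Import duty = 13549.50 × 14% = 1896.93
Buyer bears (A): 110.74 + 458.44 + 502.97 = 1072.15
Landed cost (A) = invoice 13549.50 + 1072.15 + duty 1896.93 = 16518.58
Supplier B (FCA):
CIF value = FCA price + origin terminal + freight + insurance = 11586.37 + 572.35 + 2241.08 + 298.12 = 14697.92
Import duty = 14697.92 × 14% = 2057.71
Buyer bears (B): 572.35 + 2241.08 + 298.12 + 110.74 + 458.44 + 502.97 = 4183.70
Landed cost (B) = invoice 11586.37 + 4183.70 + duty 2057.71 = 17827.78
Difference = |16518.58 − 17827.78| = 1309.20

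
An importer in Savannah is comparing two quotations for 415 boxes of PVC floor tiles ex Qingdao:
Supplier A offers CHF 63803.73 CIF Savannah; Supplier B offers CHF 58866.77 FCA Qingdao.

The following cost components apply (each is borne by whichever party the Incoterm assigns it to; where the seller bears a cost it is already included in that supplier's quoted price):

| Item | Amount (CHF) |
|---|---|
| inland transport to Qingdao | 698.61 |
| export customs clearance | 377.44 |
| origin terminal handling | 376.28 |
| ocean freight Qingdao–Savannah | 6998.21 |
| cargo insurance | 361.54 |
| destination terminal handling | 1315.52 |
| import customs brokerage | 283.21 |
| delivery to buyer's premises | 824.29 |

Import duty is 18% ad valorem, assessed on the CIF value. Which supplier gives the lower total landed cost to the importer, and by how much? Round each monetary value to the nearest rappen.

Supplier A (CIF):
The CIF price already equals the CIF value: 63803.73
Import duty = 63803.73 × 18% = 11484.67
Buyer bears (A): 1315.52 + 283.21 + 824.29 = 2423.02
Landed cost (A) = invoice 63803.73 + 2423.02 + duty 11484.67 = 77711.42
Supplier B (FCA):
CIF value = FCA price + origin terminal + freight + insurance = 58866.77 + 376.28 + 6998.21 + 361.54 = 66602.80
Import duty = 66602.80 × 18% = 11988.50
Buyer bears (B): 376.28 + 6998.21 + 361.54 + 1315.52 + 283.21 + 824.29 = 10159.05
Landed cost (B) = invoice 58866.77 + 10159.05 + duty 11988.50 = 81014.32
Difference = |77711.42 − 81014.32| = 3302.90

Supplier A is cheaper by CHF 3302.90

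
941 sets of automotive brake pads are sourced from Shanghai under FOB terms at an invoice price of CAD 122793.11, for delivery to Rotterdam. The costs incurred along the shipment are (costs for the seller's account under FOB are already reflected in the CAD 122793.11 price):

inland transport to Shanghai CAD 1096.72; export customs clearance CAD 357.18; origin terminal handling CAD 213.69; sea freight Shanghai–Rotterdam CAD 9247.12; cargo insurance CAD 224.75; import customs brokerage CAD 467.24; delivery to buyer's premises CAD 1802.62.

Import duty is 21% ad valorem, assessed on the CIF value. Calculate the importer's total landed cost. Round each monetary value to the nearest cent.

FOB: the seller bears costs until goods are on board at the origin port; the buyer bears freight, insurance and all costs thereafter.
Already in the invoice (seller's account under FOB): inland to port, export clearance, origin terminal — exclude.
CIF value = FOB price + freight + insurance = 122793.11 + 9247.12 + 224.75 = 132264.98
Import duty = 132264.98 × 21% = 27775.65
Buyer bears: freight 9247.12 + insurance 224.75 + brokerage 467.24 + delivery 1802.62 + duty 27775.65 = 39517.38
Landed cost = invoice 122793.11 + 39517.38 = 162310.49

Total landed cost: CAD 162310.49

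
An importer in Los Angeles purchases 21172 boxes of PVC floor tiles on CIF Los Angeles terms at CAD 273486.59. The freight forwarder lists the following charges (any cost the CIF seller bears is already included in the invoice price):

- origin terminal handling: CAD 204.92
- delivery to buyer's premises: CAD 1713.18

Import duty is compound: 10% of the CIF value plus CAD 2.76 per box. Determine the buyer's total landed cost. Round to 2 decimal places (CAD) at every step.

CIF: the seller pays costs through ocean freight and marine insurance to the destination port.
Already in the invoice (seller's account under CIF): origin terminal — exclude.
The CIF price already equals the CIF value: 273486.59
Ad valorem component: 273486.59 × 10% = 27348.66
Specific component: 21172 × 2.76 = 58434.72
Import duty = 27348.66 + 58434.72 = 85783.38
Buyer bears: delivery 1713.18 + duty 85783.38 = 87496.56
Landed cost = invoice 273486.59 + 87496.56 = 360983.15

Total landed cost: CAD 360983.15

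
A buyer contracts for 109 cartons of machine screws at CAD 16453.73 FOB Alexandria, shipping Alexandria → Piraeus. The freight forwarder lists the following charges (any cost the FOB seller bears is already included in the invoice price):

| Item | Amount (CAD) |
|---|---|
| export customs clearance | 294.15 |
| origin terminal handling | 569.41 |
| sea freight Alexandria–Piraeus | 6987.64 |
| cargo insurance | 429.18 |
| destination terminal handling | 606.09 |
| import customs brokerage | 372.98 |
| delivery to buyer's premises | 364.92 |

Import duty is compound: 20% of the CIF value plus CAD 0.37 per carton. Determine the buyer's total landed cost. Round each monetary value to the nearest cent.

FOB: the seller bears costs until goods are on board at the origin port; the buyer bears freight, insurance and all costs thereafter.
Already in the invoice (seller's account under FOB): export clearance, origin terminal — exclude.
CIF value = FOB price + freight + insurance = 16453.73 + 6987.64 + 429.18 = 23870.55
Ad valorem component: 23870.55 × 20% = 4774.11
Specific component: 109 × 0.37 = 40.33
Import duty = 4774.11 + 40.33 = 4814.44
Buyer bears: freight 6987.64 + insurance 429.18 + destination terminal 606.09 + brokerage 372.98 + delivery 364.92 + duty 4814.44 = 13575.25
Landed cost = invoice 16453.73 + 13575.25 = 30028.98

Total landed cost: CAD 30028.98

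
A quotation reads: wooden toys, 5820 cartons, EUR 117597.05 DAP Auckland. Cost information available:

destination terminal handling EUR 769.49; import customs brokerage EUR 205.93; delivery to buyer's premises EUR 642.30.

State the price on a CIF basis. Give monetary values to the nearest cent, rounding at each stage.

Not relevant to the conversion: brokerage — on the buyer under both terms; not part of either seller's price.
From DAP to CIF, the seller no longer bears: destination terminal, delivery.
CIF price = 117597.05 − 769.49 − 642.30 = 116185.26

CIF price: EUR 116185.26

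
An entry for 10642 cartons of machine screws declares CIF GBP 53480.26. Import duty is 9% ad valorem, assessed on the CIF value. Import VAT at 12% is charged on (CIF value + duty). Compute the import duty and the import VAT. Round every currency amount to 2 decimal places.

Import duty: GBP 4813.22; import VAT: GBP 6995.22

Import duty = 53480.26 × 9% = 4813.22
VAT base = CIF + duty = 53480.26 + 4813.22 = 58293.48
Import VAT = 58293.48 × 12% = 6995.22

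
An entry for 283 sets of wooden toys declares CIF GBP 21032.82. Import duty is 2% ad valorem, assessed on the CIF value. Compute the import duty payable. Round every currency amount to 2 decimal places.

Import duty: GBP 420.66

Import duty = 21032.82 × 2% = 420.66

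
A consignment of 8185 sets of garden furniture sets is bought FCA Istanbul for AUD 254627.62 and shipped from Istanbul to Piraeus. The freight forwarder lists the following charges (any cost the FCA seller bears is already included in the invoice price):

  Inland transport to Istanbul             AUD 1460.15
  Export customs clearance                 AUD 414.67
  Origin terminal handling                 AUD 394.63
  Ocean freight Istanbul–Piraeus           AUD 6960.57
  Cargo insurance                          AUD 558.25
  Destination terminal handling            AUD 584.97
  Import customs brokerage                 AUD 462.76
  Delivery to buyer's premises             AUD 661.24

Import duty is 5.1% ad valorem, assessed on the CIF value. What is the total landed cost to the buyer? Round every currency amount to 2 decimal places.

FCA: the seller delivers export-cleared goods to the carrier; the buyer bears costs from that point.
Already in the invoice (seller's account under FCA): inland to port, export clearance — exclude.
CIF value = FCA price + origin terminal + freight + insurance = 254627.62 + 394.63 + 6960.57 + 558.25 = 262541.07
Import duty = 262541.07 × 5.1% = 13389.59
Buyer bears: origin terminal 394.63 + freight 6960.57 + insurance 558.25 + destination terminal 584.97 + brokerage 462.76 + delivery 661.24 + duty 13389.59 = 23012.01
Landed cost = invoice 254627.62 + 23012.01 = 277639.63

Total landed cost: AUD 277639.63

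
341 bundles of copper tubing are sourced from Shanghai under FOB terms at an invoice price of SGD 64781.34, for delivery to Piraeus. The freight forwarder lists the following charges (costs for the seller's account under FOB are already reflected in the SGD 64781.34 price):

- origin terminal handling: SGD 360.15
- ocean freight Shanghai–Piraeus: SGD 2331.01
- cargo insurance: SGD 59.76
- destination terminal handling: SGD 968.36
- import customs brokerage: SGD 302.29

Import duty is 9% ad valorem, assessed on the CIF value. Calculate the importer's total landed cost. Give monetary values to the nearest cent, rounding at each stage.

FOB: the seller bears costs until goods are on board at the origin port; the buyer bears freight, insurance and all costs thereafter.
Already in the invoice (seller's account under FOB): origin terminal — exclude.
CIF value = FOB price + freight + insurance = 64781.34 + 2331.01 + 59.76 = 67172.11
Import duty = 67172.11 × 9% = 6045.49
Buyer bears: freight 2331.01 + insurance 59.76 + destination terminal 968.36 + brokerage 302.29 + duty 6045.49 = 9706.91
Landed cost = invoice 64781.34 + 9706.91 = 74488.25

Total landed cost: SGD 74488.25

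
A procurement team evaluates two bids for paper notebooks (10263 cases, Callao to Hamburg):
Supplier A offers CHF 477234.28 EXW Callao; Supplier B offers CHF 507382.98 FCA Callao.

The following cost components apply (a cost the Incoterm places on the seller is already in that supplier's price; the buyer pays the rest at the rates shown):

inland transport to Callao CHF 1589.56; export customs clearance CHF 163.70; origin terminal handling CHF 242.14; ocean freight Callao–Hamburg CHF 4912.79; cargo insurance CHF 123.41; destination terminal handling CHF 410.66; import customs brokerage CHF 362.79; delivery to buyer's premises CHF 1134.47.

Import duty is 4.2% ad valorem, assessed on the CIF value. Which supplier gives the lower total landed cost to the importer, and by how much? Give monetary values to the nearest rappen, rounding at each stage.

Supplier A (EXW):
CIF value = EXW price + inland to port + export clearance + origin terminal + freight + insurance = 477234.28 + 1589.56 + 163.70 + 242.14 + 4912.79 + 123.41 = 484265.88
Import duty = 484265.88 × 4.2% = 20339.17
Buyer bears (A): 1589.56 + 163.70 + 242.14 + 4912.79 + 123.41 + 410.66 + 362.79 + 1134.47 = 8939.52
Landed cost (A) = invoice 477234.28 + 8939.52 + duty 20339.17 = 506512.97
Supplier B (FCA):
CIF value = FCA price + origin terminal + freight + insurance = 507382.98 + 242.14 + 4912.79 + 123.41 = 512661.32
Import duty = 512661.32 × 4.2% = 21531.78
Buyer bears (B): 242.14 + 4912.79 + 123.41 + 410.66 + 362.79 + 1134.47 = 7186.26
Landed cost (B) = invoice 507382.98 + 7186.26 + duty 21531.78 = 536101.02
Difference = |506512.97 − 536101.02| = 29588.05

Supplier A is cheaper by CHF 29588.05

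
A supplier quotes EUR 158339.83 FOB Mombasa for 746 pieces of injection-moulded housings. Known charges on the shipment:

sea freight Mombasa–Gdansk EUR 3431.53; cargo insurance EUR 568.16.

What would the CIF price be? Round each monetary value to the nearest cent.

From FOB to CIF, the seller additionally bears: freight, insurance.
CIF price = 158339.83 + 3431.53 + 568.16 = 162339.52

CIF price: EUR 162339.52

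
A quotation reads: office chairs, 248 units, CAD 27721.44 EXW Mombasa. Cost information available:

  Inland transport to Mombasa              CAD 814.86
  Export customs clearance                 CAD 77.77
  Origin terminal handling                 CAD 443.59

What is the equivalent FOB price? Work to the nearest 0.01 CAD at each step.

From EXW to FOB, the seller additionally bears: inland to port, export clearance, origin terminal.
FOB price = 27721.44 + 814.86 + 77.77 + 443.59 = 29057.66

FOB price: CAD 29057.66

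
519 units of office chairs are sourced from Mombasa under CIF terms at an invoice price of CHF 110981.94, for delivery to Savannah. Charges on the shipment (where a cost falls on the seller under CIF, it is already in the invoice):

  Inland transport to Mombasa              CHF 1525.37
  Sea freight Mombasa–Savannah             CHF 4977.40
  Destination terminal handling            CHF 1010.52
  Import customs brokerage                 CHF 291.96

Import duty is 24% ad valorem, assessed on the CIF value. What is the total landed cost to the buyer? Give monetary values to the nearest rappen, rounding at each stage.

CIF: the seller pays costs through ocean freight and marine insurance to the destination port.
Already in the invoice (seller's account under CIF): inland to port, freight — exclude.
The CIF price already equals the CIF value: 110981.94
Import duty = 110981.94 × 24% = 26635.67
Buyer bears: destination terminal 1010.52 + brokerage 291.96 + duty 26635.67 = 27938.15
Landed cost = invoice 110981.94 + 27938.15 = 138920.09

Total landed cost: CHF 138920.09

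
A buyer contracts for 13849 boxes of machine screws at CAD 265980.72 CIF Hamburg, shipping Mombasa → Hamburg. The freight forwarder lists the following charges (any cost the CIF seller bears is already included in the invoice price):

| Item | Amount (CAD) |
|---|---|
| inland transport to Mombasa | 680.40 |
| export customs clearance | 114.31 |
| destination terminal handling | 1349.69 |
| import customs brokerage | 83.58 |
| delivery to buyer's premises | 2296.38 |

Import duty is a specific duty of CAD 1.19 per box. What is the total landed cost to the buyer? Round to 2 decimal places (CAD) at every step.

CIF: the seller pays costs through ocean freight and marine insurance to the destination port.
Already in the invoice (seller's account under CIF): inland to port, export clearance — exclude.
The CIF price already equals the CIF value: 265980.72
Import duty = 13849 × 1.19 = 16480.31
Buyer bears: destination terminal 1349.69 + brokerage 83.58 + delivery 2296.38 + duty 16480.31 = 20209.96
Landed cost = invoice 265980.72 + 20209.96 = 286190.68

Total landed cost: CAD 286190.68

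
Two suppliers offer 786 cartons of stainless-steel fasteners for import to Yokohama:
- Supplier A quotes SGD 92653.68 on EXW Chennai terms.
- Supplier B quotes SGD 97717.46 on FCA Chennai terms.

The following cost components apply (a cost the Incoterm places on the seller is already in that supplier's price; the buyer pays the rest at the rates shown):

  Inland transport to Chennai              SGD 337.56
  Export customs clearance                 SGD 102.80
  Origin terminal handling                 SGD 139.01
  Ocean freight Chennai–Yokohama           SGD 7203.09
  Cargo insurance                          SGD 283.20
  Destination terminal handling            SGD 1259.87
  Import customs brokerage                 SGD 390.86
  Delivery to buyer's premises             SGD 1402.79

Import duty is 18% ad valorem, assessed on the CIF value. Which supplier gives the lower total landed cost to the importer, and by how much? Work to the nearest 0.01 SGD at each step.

Supplier A is cheaper by SGD 5455.64

Supplier A (EXW):
CIF value = EXW price + inland to port + export clearance + origin terminal + freight + insurance = 92653.68 + 337.56 + 102.80 + 139.01 + 7203.09 + 283.20 = 100719.34
Import duty = 100719.34 × 18% = 18129.48
Buyer bears (A): 337.56 + 102.80 + 139.01 + 7203.09 + 283.20 + 1259.87 + 390.86 + 1402.79 = 11119.18
Landed cost (A) = invoice 92653.68 + 11119.18 + duty 18129.48 = 121902.34
Supplier B (FCA):
CIF value = FCA price + origin terminal + freight + insurance = 97717.46 + 139.01 + 7203.09 + 283.20 = 105342.76
Import duty = 105342.76 × 18% = 18961.70
Buyer bears (B): 139.01 + 7203.09 + 283.20 + 1259.87 + 390.86 + 1402.79 = 10678.82
Landed cost (B) = invoice 97717.46 + 10678.82 + duty 18961.70 = 127357.98
Difference = |121902.34 − 127357.98| = 5455.64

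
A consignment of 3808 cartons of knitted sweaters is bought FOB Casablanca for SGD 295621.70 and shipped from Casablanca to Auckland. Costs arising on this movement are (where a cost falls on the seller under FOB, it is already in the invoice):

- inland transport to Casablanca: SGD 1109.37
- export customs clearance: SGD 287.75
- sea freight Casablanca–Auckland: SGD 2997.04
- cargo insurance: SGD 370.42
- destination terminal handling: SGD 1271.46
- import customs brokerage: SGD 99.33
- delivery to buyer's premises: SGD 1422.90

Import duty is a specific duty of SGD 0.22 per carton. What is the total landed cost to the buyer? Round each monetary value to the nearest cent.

FOB: the seller bears costs until goods are on board at the origin port; the buyer bears freight, insurance and all costs thereafter.
Already in the invoice (seller's account under FOB): inland to port, export clearance — exclude.
CIF value = FOB price + freight + insurance = 295621.70 + 2997.04 + 370.42 = 298989.16
Import duty = 3808 × 0.22 = 837.76
Buyer bears: freight 2997.04 + insurance 370.42 + destination terminal 1271.46 + brokerage 99.33 + delivery 1422.90 + duty 837.76 = 6998.91
Landed cost = invoice 295621.70 + 6998.91 = 302620.61

Total landed cost: SGD 302620.61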